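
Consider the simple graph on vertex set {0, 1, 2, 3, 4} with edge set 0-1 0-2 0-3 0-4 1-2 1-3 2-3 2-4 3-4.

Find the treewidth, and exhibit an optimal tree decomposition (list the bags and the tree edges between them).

Treewidth 3.
Bags: B1 = {0, 2, 3, 4}  B2 = {0, 1, 2, 3}
Tree: B1–B2

The largest bag has 4 vertices, giving width 3; this decomposition certifies tw(G) ≤ 3. On the other hand G contains the 4-clique {0, 1, 2, 3}. A clique must lie in a single bag of any decomposition, so no decomposition can have width below 3. The upper and lower bounds meet at 3, so that is the treewidth.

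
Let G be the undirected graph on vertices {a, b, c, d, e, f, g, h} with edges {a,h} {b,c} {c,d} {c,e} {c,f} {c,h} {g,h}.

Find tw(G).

1

A width-1 tree decomposition is:
Bags: B1 = {c, h}  B2 = {a, h}  B3 = {g, h}  B4 = {c, d}  B5 = {c, f}  B6 = {c, e}  B7 = {b, c}
Tree: B1–B2, B2–B3, B1–B4, B4–B5, B1–B6, B6–B7
Every bag has size at most 2, so the width is 2 − 1 = 1 and tw(G) ≤ 1. Since G has at least one edge (e.g. c–h), it is not an edgeless graph, so tw(G) ≥ 1. Therefore the treewidth is 1.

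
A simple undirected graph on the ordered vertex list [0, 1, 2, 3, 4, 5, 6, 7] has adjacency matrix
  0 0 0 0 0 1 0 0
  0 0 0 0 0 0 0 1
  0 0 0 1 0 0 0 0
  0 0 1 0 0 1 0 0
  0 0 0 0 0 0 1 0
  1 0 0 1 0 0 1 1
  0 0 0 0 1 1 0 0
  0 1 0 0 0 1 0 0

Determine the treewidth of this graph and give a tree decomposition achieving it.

Treewidth 1.
Bags: B1 = {5, 7}  B2 = {1, 7}  B3 = {3, 5}  B4 = {5, 6}  B5 = {0, 5}  B6 = {4, 6}  B7 = {2, 3}
Tree: B1–B2, B1–B3, B1–B4, B4–B5, B4–B6, B3–B7

Each bag holds 2 vertices, so the decomposition has width 1, which upper-bounds the treewidth. Since G has at least one edge (e.g. 7–5), it is not an edgeless graph, so tw(G) ≥ 1. The upper and lower bounds meet at 1, so that is the treewidth.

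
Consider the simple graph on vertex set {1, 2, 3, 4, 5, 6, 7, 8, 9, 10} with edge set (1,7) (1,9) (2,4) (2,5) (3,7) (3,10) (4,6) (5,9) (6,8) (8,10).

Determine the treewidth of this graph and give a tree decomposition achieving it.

The largest bag has 3 vertices, giving width 2; this decomposition certifies tw(G) ≤ 2. The edges 3–7–1–9–5–2–4–6–8–10–3 form a cycle, so G is not a tree and its treewidth is at least 2. Combining the bounds, tw(G) = 2.

Treewidth 2.
Bags: B1 = {1, 3, 7}  B2 = {1, 3, 9}  B3 = {3, 5, 9}  B4 = {2, 3, 5}  B5 = {2, 3, 4}  B6 = {3, 4, 6}  B7 = {3, 6, 8}  B8 = {3, 8, 10}
Tree: B1–B2, B2–B3, B3–B4, B4–B5, B5–B6, B6–B7, B7–B8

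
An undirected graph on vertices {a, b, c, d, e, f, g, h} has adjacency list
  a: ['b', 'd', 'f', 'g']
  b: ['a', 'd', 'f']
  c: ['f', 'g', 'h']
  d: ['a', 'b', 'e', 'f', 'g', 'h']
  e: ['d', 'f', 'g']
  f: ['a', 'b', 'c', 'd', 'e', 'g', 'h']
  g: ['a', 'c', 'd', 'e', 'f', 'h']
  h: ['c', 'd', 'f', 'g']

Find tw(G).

3

A width-3 tree decomposition is:
Bags: B1 = {c, f, g, h}  B2 = {d, f, g, h}  B3 = {a, d, f, g}  B4 = {a, b, d, f}  B5 = {d, e, f, g}
Tree: B1–B2, B2–B3, B3–B4, B3–B5
The largest bag has 4 vertices, giving width 3; this decomposition certifies tw(G) ≤ 3. For the lower bound, the 4 vertices {d, e, f, g} are pairwise adjacent, and any tree decomposition puts a clique entirely inside one bag — forcing width ≥ 3. Therefore the treewidth is 3.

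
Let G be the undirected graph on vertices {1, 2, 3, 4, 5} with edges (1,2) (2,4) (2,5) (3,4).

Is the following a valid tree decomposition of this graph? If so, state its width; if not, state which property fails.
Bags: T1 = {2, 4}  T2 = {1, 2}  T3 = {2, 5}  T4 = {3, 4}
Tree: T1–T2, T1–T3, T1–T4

Yes; width 1.

Every vertex of G appears in some bag (union = {1, 2, 3, 4, 5}); every edge is covered by a bag; and for each vertex v the set of bags containing v is connected in the bag tree. The decomposition is therefore valid. The largest bag has 2 vertices, so the width is 1.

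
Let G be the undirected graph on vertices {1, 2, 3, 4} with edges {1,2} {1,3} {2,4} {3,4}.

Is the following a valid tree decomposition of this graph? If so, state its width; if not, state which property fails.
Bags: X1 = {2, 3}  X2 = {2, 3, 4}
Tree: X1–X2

No — vertex 1 appears in no bag.

A tree decomposition must satisfy three properties: every vertex lies in some bag; for every edge, both endpoints lie together in some bag; and for every vertex, the bags containing it form a connected subtree. Here vertex 1 appears in no bag, so the decomposition is invalid.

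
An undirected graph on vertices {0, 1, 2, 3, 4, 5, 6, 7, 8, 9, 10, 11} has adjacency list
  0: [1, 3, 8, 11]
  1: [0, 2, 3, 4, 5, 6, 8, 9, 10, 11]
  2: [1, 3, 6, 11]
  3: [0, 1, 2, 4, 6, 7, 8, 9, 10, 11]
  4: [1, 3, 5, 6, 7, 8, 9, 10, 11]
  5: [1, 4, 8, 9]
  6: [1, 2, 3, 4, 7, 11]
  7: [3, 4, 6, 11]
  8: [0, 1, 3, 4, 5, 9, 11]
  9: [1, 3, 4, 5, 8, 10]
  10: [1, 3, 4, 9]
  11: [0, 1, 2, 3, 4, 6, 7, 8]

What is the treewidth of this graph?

4

A width-4 tree decomposition is:
Bags: B1 = {1, 3, 4, 8, 9}  B2 = {1, 3, 4, 8, 11}  B3 = {1, 4, 5, 8, 9}  B4 = {1, 3, 4, 6, 11}  B5 = {1, 3, 4, 9, 10}  B6 = {3, 4, 6, 7, 11}  B7 = {1, 2, 3, 6, 11}  B8 = {0, 1, 3, 8, 11}
Tree: B1–B2, B1–B3, B2–B4, B1–B5, B4–B6, B4–B7, B2–B8
Each bag holds 5 vertices, so the decomposition has width 4, which upper-bounds the treewidth. For the lower bound, the 5 vertices {0, 1, 3, 8, 11} are pairwise adjacent, and any tree decomposition puts a clique entirely inside one bag — forcing width ≥ 4. Combining the bounds, tw(G) = 4.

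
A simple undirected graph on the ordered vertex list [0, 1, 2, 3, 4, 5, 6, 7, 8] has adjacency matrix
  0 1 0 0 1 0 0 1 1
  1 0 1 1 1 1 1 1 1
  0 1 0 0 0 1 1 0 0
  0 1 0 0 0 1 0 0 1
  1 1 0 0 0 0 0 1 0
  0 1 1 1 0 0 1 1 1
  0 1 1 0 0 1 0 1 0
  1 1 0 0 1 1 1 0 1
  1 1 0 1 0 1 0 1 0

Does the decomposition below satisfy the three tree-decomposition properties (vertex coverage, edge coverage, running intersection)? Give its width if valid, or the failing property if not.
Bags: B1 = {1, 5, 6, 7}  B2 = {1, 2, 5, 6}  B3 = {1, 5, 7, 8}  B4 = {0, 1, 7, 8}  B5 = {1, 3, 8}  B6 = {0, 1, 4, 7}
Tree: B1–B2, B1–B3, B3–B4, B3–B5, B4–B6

No — edge (5,3) lies in no bag.

A tree decomposition must satisfy three properties: every vertex lies in some bag; for every edge, both endpoints lie together in some bag; and for every vertex, the bags containing it form a connected subtree. Here edge (5,3) lies in no bag, so the decomposition is invalid.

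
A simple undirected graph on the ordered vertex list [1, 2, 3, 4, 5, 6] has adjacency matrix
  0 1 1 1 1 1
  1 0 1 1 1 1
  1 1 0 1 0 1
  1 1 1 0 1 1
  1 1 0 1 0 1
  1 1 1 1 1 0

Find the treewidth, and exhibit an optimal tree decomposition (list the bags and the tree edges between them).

Each bag holds 5 vertices, so the decomposition has width 4, which upper-bounds the treewidth. On the other hand G contains the 5-clique {1, 2, 3, 4, 6}. A clique must lie in a single bag of any decomposition, so no decomposition can have width below 4. Therefore the treewidth is 4.

Treewidth 4.
Bags: B1 = {1, 2, 3, 4, 6}  B2 = {1, 2, 4, 5, 6}
Tree: B1–B2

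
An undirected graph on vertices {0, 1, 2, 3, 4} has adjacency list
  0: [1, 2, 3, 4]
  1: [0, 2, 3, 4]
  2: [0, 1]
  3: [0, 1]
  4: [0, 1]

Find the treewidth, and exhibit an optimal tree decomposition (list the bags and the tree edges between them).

Treewidth 2.
One optimal decomposition is:
Bags: B1 = {0, 1, 4}  B2 = {0, 1, 3}  B3 = {0, 1, 2}
Tree: B1–B2, B2–B3

Every bag has size at most 3, so the width is 3 − 1 = 2 and tw(G) ≤ 2. On the other hand G contains the 3-clique {0, 1, 2}. A clique must lie in a single bag of any decomposition, so no decomposition can have width below 2. The upper and lower bounds meet at 2, so that is the treewidth.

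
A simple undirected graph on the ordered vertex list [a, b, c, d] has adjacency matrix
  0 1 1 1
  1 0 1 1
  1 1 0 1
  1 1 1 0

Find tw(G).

A width-3 tree decomposition is:
Bags: B1 = {a, b, c, d}
Tree: (single bag)
A single bag containing all 4 vertices is trivially a valid decomposition of width 3. For the lower bound, the 4 vertices {a, b, c, d} are pairwise adjacent, and any tree decomposition puts a clique entirely inside one bag — forcing width ≥ 3. Therefore the treewidth is 3.

3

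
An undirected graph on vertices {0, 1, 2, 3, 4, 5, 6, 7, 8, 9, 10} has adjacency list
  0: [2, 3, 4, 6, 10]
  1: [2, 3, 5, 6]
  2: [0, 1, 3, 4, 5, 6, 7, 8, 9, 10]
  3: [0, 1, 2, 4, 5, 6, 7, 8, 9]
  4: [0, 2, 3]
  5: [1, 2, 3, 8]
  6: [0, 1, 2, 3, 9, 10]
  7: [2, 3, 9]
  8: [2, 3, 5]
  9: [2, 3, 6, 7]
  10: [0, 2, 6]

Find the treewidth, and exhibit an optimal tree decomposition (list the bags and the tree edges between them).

Treewidth 3.
One such decomposition:
Bags: B1 = {0, 2, 6, 10}  B2 = {0, 2, 3, 6}  B3 = {1, 2, 3, 6}  B4 = {1, 2, 3, 5}  B5 = {2, 3, 6, 9}  B6 = {0, 2, 3, 4}  B7 = {2, 3, 5, 8}  B8 = {2, 3, 7, 9}
Tree: B1–B2, B2–B3, B3–B4, B3–B5, B2–B6, B4–B7, B5–B8

The largest bag has 4 vertices, giving width 3; this decomposition certifies tw(G) ≤ 3. For the lower bound, the 4 vertices {0, 2, 6, 10} are pairwise adjacent, and any tree decomposition puts a clique entirely inside one bag — forcing width ≥ 3. Hence tw(G) = 3 exactly.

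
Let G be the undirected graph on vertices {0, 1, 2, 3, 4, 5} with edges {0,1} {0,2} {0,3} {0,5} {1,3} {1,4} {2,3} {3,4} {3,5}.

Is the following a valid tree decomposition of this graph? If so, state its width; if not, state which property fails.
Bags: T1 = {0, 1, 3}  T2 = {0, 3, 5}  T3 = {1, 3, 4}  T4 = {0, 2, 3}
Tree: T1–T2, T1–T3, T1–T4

Yes; width 2.

Every vertex of G appears in some bag (union = {0, 1, 2, 3, 4, 5}); every edge is covered by a bag; and for each vertex v the set of bags containing v is connected in the bag tree. The decomposition is therefore valid. The largest bag has 3 vertices, so the width is 2.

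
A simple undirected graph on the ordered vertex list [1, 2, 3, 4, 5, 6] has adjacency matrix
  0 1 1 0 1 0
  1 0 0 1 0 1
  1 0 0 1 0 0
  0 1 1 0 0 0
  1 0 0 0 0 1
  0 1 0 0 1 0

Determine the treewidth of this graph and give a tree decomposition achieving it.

The largest bag has 3 vertices, giving width 2; this decomposition certifies tw(G) ≤ 2. For the lower bound, G contains the cycle 4–3–1–2–4, so G is not a forest; only forests have treewidth ≤ 1, hence tw(G) ≥ 2. The upper and lower bounds meet at 2, so that is the treewidth.

Treewidth 2.
Bags: B1 = {2, 3, 4}  B2 = {1, 2, 3}  B3 = {1, 2, 6}  B4 = {1, 5, 6}
Tree: B1–B2, B2–B3, B3–B4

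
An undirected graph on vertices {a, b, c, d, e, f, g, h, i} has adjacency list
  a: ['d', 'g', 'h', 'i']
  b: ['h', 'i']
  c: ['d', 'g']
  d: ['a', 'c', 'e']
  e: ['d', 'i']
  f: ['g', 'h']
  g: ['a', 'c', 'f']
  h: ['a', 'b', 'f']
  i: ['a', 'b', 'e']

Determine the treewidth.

A width-3 tree decomposition is:
Bags: B1 = {b, d, e, i}  B2 = {a, b, d, i}  B3 = {a, b, d, h}  B4 = {a, c, d, h}  B5 = {a, c, g, h}  B6 = {c, f, g, h}
Tree: B1–B2, B2–B3, B3–B4, B4–B5, B5–B6
Each bag holds 4 vertices, so the decomposition has width 3, which upper-bounds the treewidth. For the lower bound: the 4 vertex sets {b,e,i}, {d}, {a}, {c,f,g,h} are disjoint, each induces a connected subgraph, and every pair is joined by at least one edge of G. Contracting each set to a single vertex therefore yields K_{4} as a minor, and since treewidth is minor-monotone, tw(G) ≥ tw(K_{4}) = 3. Hence tw(G) = 3 exactly.

3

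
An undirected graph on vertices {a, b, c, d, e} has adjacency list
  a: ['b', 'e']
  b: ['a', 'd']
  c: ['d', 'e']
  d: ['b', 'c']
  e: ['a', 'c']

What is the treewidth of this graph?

2

A width-2 tree decomposition is:
Bags: B1 = {a, b, d}  B2 = {a, d, e}  B3 = {c, d, e}
Tree: B1–B2, B2–B3
Every bag has size at most 3, so the width is 3 − 1 = 2 and tw(G) ≤ 2. Since d–b–a–e–c–d is a cycle in G, G is not acyclic. Forests are exactly the graphs of treewidth ≤ 1, so tw(G) ≥ 2. Therefore the treewidth is 2.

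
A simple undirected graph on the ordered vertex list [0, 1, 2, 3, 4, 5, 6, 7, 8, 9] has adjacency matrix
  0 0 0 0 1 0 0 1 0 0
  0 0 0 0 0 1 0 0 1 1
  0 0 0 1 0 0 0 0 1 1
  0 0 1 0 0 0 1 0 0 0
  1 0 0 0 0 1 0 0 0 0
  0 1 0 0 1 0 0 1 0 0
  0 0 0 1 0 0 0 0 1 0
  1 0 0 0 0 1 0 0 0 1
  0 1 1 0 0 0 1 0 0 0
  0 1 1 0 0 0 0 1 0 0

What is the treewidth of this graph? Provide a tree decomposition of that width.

The largest bag has 3 vertices, giving width 2; this decomposition certifies tw(G) ≤ 2. Since 6–3–2–8–6 is a cycle in G, G is not acyclic. Forests are exactly the graphs of treewidth ≤ 1, so tw(G) ≥ 2. The upper and lower bounds meet at 2, so that is the treewidth.

Treewidth 2.
One optimal decomposition is:
Bags: B1 = {3, 6, 8}  B2 = {2, 3, 8}  B3 = {1, 2, 8}  B4 = {1, 2, 9}  B5 = {1, 5, 9}  B6 = {5, 7, 9}  B7 = {4, 5, 7}  B8 = {0, 4, 7}
Tree: B1–B2, B2–B3, B3–B4, B4–B5, B5–B6, B6–B7, B7–B8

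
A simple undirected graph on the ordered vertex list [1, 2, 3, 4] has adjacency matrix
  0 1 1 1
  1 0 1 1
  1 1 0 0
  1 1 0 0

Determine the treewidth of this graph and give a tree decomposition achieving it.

Treewidth 2.
One such decomposition:
Bags: B1 = {1, 2, 3}  B2 = {1, 2, 4}
Tree: B1–B2

The largest bag has 3 vertices, giving width 2; this decomposition certifies tw(G) ≤ 2. For the lower bound, the 3 vertices {1, 2, 3} are pairwise adjacent, and any tree decomposition puts a clique entirely inside one bag — forcing width ≥ 2. The upper and lower bounds meet at 2, so that is the treewidth.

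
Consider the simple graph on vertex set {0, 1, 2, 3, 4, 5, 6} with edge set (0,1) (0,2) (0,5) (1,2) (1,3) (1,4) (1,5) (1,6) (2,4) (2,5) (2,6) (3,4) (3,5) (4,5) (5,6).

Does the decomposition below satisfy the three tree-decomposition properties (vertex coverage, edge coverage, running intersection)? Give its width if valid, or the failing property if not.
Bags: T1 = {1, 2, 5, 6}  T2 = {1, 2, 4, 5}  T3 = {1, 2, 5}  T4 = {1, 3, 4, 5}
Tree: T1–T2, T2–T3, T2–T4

A tree decomposition must satisfy three properties: every vertex lies in some bag; for every edge, both endpoints lie together in some bag; and for every vertex, the bags containing it form a connected subtree. Here vertex 0 appears in no bag, so the decomposition is invalid.

No — vertex 0 appears in no bag.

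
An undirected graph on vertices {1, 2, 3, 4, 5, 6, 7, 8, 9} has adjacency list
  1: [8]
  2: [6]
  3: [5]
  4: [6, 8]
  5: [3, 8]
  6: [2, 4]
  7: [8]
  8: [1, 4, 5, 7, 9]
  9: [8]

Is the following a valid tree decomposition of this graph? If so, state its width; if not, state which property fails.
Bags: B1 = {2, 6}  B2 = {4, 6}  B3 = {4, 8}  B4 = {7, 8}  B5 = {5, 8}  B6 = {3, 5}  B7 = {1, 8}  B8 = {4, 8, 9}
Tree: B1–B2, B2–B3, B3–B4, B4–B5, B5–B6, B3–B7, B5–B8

No — bags containing vertex 4 are not connected in the tree.

A tree decomposition must satisfy three properties: every vertex lies in some bag; for every edge, both endpoints lie together in some bag; and for every vertex, the bags containing it form a connected subtree. Here bags containing vertex 4 are not connected in the tree, so the decomposition is invalid.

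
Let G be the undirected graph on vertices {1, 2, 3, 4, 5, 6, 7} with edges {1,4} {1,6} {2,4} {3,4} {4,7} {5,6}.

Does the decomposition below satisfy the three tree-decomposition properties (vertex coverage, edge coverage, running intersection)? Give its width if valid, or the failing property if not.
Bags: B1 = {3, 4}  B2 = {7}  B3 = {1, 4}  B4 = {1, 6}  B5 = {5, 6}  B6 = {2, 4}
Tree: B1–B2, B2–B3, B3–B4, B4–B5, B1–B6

A tree decomposition must satisfy three properties: every vertex lies in some bag; for every edge, both endpoints lie together in some bag; and for every vertex, the bags containing it form a connected subtree. Here edge (4,7) lies in no bag, so the decomposition is invalid.

No — edge (4,7) lies in no bag.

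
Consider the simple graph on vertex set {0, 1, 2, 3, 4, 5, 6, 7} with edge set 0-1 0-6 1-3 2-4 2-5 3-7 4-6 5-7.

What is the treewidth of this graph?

A width-2 tree decomposition is:
Bags: B1 = {2, 5, 7}  B2 = {2, 3, 7}  B3 = {1, 2, 3}  B4 = {0, 1, 2}  B5 = {0, 2, 6}  B6 = {2, 4, 6}
Tree: B1–B2, B2–B3, B3–B4, B4–B5, B5–B6
Each bag holds 3 vertices, so the decomposition has width 2, which upper-bounds the treewidth. Since 2–5–7–3–1–0–6–4–2 is a cycle in G, G is not acyclic. Forests are exactly the graphs of treewidth ≤ 1, so tw(G) ≥ 2. Combining the bounds, tw(G) = 2.

2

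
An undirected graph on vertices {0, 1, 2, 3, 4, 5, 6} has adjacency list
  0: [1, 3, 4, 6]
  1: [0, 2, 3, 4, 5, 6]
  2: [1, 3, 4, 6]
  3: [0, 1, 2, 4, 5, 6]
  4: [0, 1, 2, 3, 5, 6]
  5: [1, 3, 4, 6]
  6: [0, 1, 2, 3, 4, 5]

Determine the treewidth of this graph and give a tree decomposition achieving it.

Treewidth 4.
One such decomposition:
Bags: B1 = {1, 2, 3, 4, 6}  B2 = {1, 3, 4, 5, 6}  B3 = {0, 1, 3, 4, 6}
Tree: B1–B2, B2–B3

Each bag holds 5 vertices, so the decomposition has width 4, which upper-bounds the treewidth. On the other hand G contains the 5-clique {0, 1, 3, 4, 6}. A clique must lie in a single bag of any decomposition, so no decomposition can have width below 4. Combining the bounds, tw(G) = 4.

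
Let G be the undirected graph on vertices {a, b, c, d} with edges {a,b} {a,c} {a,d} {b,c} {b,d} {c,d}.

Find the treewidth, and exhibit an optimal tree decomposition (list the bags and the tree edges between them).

With just one bag of size 4, the width is 4 − 1 = 3, so tw(G) ≤ 3. Conversely, {a, b, c, d} is a clique of size 4, and the vertices of any clique must share a bag in every tree decomposition; so some bag has ≥ 4 vertices and tw(G) ≥ 3. Combining the bounds, tw(G) = 3.

Treewidth 3.
One optimal decomposition is:
Bags: B1 = {a, b, c, d}
Tree: (single bag)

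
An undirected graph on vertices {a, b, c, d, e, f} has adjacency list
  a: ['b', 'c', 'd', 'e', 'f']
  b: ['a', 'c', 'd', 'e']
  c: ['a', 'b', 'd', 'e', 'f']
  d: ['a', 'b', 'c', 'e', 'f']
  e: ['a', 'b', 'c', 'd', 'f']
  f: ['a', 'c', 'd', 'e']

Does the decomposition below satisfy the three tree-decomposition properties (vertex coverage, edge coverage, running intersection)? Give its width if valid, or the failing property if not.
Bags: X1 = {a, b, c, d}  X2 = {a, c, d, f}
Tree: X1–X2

A tree decomposition must satisfy three properties: every vertex lies in some bag; for every edge, both endpoints lie together in some bag; and for every vertex, the bags containing it form a connected subtree. Here vertex e appears in no bag, so the decomposition is invalid.

No — vertex e appears in no bag.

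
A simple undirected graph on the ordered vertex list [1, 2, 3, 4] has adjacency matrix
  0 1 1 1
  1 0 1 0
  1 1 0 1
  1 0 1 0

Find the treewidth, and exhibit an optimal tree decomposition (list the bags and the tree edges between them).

Treewidth 2.
One optimal decomposition is:
Bags: B1 = {1, 3, 4}  B2 = {1, 2, 3}
Tree: B1–B2

The largest bag has 3 vertices, giving width 2; this decomposition certifies tw(G) ≤ 2. For the lower bound, the 3 vertices {1, 2, 3} are pairwise adjacent, and any tree decomposition puts a clique entirely inside one bag — forcing width ≥ 2. Combining the bounds, tw(G) = 2.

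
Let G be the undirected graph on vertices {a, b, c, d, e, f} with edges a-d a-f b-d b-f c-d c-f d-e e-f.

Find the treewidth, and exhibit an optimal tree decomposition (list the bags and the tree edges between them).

Each bag holds 3 vertices, so the decomposition has width 2, which upper-bounds the treewidth. Since c–d–b–f–c is a cycle in G, G is not acyclic. Forests are exactly the graphs of treewidth ≤ 1, so tw(G) ≥ 2. The upper and lower bounds meet at 2, so that is the treewidth.

Treewidth 2.
Bags: B1 = {c, d, f}  B2 = {b, d, f}  B3 = {d, e, f}  B4 = {a, d, f}
Tree: B1–B2, B2–B3, B3–B4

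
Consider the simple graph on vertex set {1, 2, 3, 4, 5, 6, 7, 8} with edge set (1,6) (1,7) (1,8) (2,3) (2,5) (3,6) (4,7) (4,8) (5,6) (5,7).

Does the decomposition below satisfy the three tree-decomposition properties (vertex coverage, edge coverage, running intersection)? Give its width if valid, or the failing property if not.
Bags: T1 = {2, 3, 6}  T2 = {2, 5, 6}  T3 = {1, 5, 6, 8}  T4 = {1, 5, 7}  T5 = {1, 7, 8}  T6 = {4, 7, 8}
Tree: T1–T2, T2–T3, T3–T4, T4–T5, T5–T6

A tree decomposition must satisfy three properties: every vertex lies in some bag; for every edge, both endpoints lie together in some bag; and for every vertex, the bags containing it form a connected subtree. Here bags containing vertex 8 are not connected in the tree, so the decomposition is invalid.

No — bags containing vertex 8 are not connected in the tree.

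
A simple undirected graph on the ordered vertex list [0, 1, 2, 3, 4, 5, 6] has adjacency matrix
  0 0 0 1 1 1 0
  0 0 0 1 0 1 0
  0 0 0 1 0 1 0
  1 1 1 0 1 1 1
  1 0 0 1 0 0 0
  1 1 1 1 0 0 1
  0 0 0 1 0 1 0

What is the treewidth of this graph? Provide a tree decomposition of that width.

Every bag has size at most 3, so the width is 3 − 1 = 2 and tw(G) ≤ 2. Conversely, {0, 3, 4} is a clique of size 3, and the vertices of any clique must share a bag in every tree decomposition; so some bag has ≥ 3 vertices and tw(G) ≥ 2. Hence tw(G) = 2 exactly.

Treewidth 2.
One such decomposition:
Bags: B1 = {0, 3, 5}  B2 = {2, 3, 5}  B3 = {1, 3, 5}  B4 = {3, 5, 6}  B5 = {0, 3, 4}
Tree: B1–B2, B1–B3, B2–B4, B1–B5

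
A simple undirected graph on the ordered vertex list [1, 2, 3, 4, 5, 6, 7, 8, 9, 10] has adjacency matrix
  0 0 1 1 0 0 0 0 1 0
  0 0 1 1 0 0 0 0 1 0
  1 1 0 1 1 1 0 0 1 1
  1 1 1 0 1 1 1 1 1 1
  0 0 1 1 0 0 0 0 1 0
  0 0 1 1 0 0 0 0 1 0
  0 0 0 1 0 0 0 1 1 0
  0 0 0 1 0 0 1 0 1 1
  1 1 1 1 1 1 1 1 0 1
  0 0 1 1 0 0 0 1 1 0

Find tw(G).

A width-3 tree decomposition is:
Bags: B1 = {4, 7, 8, 9}  B2 = {4, 8, 9, 10}  B3 = {3, 4, 9, 10}  B4 = {1, 3, 4, 9}  B5 = {3, 4, 6, 9}  B6 = {2, 3, 4, 9}  B7 = {3, 4, 5, 9}
Tree: B1–B2, B2–B3, B3–B4, B4–B5, B5–B6, B6–B7
Every bag has size at most 4, so the width is 4 − 1 = 3 and tw(G) ≤ 3. For the lower bound, the 4 vertices {4, 8, 9, 10} are pairwise adjacent, and any tree decomposition puts a clique entirely inside one bag — forcing width ≥ 3. Therefore the treewidth is 3.

3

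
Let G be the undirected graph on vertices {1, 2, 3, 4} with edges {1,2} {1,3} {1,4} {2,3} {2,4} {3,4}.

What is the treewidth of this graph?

3

A width-3 tree decomposition is:
Bags: B1 = {1, 2, 3, 4}
Tree: (single bag)
With just one bag of size 4, the width is 4 − 1 = 3, so tw(G) ≤ 3. For the lower bound, the 4 vertices {1, 2, 3, 4} are pairwise adjacent, and any tree decomposition puts a clique entirely inside one bag — forcing width ≥ 3. Therefore the treewidth is 3.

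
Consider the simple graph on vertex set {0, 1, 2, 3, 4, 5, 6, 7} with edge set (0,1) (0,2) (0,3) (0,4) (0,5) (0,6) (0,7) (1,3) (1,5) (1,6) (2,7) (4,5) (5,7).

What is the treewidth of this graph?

2

A width-2 tree decomposition is:
Bags: B1 = {0, 1, 3}  B2 = {0, 1, 5}  B3 = {0, 1, 6}  B4 = {0, 5, 7}  B5 = {0, 4, 5}  B6 = {0, 2, 7}
Tree: B1–B2, B2–B3, B2–B4, B2–B5, B4–B6
Each bag holds 3 vertices, so the decomposition has width 2, which upper-bounds the treewidth. Conversely, {0, 1, 3} is a clique of size 3, and the vertices of any clique must share a bag in every tree decomposition; so some bag has ≥ 3 vertices and tw(G) ≥ 2. Combining the bounds, tw(G) = 2.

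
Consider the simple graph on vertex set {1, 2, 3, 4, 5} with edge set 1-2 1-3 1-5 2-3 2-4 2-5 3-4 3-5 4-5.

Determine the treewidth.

A width-3 tree decomposition is:
Bags: B1 = {2, 3, 4, 5}  B2 = {1, 2, 3, 5}
Tree: B1–B2
Each bag holds 4 vertices, so the decomposition has width 3, which upper-bounds the treewidth. On the other hand G contains the 4-clique {1, 2, 3, 5}. A clique must lie in a single bag of any decomposition, so no decomposition can have width below 3. Combining the bounds, tw(G) = 3.

3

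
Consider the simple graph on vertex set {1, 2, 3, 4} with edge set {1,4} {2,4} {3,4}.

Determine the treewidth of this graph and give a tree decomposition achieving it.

Treewidth 1.
One such decomposition:
Bags: B1 = {3, 4}  B2 = {1, 4}  B3 = {2, 4}
Tree: B1–B2, B1–B3

Every bag has size at most 2, so the width is 2 − 1 = 1 and tw(G) ≤ 1. Since G has at least one edge (e.g. 3–4), it is not an edgeless graph, so tw(G) ≥ 1. Hence tw(G) = 1 exactly.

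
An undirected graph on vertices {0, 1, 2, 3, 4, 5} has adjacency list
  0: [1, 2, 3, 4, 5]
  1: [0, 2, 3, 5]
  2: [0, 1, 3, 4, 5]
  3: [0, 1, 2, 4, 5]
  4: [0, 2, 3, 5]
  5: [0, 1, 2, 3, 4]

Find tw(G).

4

A width-4 tree decomposition is:
Bags: B1 = {0, 2, 3, 4, 5}  B2 = {0, 1, 2, 3, 5}
Tree: B1–B2
Each bag holds 5 vertices, so the decomposition has width 4, which upper-bounds the treewidth. On the other hand G contains the 5-clique {0, 1, 2, 3, 5}. A clique must lie in a single bag of any decomposition, so no decomposition can have width below 4. Therefore the treewidth is 4.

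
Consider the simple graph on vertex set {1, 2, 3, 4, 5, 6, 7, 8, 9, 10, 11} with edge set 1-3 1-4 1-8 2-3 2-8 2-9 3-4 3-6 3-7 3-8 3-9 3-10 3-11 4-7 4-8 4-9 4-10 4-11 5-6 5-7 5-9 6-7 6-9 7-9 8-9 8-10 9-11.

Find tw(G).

3

A width-3 tree decomposition is:
Bags: B1 = {3, 4, 8, 9}  B2 = {3, 4, 9, 11}  B3 = {1, 3, 4, 8}  B4 = {2, 3, 8, 9}  B5 = {3, 4, 8, 10}  B6 = {3, 4, 7, 9}  B7 = {3, 6, 7, 9}  B8 = {5, 6, 7, 9}
Tree: B1–B2, B1–B3, B1–B4, B3–B5, B1–B6, B6–B7, B7–B8
The largest bag has 4 vertices, giving width 3; this decomposition certifies tw(G) ≤ 3. On the other hand G contains the 4-clique {2, 3, 8, 9}. A clique must lie in a single bag of any decomposition, so no decomposition can have width below 3. Hence tw(G) = 3 exactly.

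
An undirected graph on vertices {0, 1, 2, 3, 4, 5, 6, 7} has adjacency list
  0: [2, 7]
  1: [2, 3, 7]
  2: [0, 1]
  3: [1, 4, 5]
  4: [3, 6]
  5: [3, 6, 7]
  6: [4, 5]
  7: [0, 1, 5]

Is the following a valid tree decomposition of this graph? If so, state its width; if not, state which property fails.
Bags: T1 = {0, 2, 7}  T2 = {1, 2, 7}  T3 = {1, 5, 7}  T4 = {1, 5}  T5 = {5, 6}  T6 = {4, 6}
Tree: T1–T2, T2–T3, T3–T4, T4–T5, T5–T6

A tree decomposition must satisfy three properties: every vertex lies in some bag; for every edge, both endpoints lie together in some bag; and for every vertex, the bags containing it form a connected subtree. Here vertex 3 appears in no bag, so the decomposition is invalid.

No — vertex 3 appears in no bag.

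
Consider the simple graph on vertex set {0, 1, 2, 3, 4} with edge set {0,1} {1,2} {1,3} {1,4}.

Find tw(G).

A width-1 tree decomposition is:
Bags: B1 = {1, 2}  B2 = {1, 4}  B3 = {1, 3}  B4 = {0, 1}
Tree: B1–B2, B2–B3, B3–B4
The largest bag has 2 vertices, giving width 1; this decomposition certifies tw(G) ≤ 1. G has an edge, so its treewidth is at least 1. The upper and lower bounds meet at 1, so that is the treewidth.

1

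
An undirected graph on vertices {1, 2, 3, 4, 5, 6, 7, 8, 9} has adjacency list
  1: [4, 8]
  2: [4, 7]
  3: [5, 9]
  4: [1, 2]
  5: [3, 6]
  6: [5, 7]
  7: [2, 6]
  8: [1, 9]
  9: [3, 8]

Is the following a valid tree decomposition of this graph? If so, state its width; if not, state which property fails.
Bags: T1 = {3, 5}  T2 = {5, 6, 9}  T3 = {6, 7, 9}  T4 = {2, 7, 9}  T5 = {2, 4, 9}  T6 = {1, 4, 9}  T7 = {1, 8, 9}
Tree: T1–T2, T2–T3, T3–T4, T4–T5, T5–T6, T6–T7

A tree decomposition must satisfy three properties: every vertex lies in some bag; for every edge, both endpoints lie together in some bag; and for every vertex, the bags containing it form a connected subtree. Here edge (9,3) lies in no bag, so the decomposition is invalid.

No — edge (9,3) lies in no bag.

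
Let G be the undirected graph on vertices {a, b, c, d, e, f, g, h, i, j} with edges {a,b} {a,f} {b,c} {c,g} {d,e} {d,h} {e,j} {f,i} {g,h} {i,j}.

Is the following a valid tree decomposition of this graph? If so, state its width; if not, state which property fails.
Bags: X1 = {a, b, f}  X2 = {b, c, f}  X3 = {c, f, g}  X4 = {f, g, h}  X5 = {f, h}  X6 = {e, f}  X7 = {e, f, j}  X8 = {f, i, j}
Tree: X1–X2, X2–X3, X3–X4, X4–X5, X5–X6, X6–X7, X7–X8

A tree decomposition must satisfy three properties: every vertex lies in some bag; for every edge, both endpoints lie together in some bag; and for every vertex, the bags containing it form a connected subtree. Here vertex d appears in no bag, so the decomposition is invalid.

No — vertex d appears in no bag.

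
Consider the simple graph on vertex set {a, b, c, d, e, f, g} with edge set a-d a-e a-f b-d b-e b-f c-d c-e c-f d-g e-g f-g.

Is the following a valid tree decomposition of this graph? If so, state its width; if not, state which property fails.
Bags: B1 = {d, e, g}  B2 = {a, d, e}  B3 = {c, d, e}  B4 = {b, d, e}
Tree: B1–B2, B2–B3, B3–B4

No — vertex f appears in no bag.

A tree decomposition must satisfy three properties: every vertex lies in some bag; for every edge, both endpoints lie together in some bag; and for every vertex, the bags containing it form a connected subtree. Here vertex f appears in no bag, so the decomposition is invalid.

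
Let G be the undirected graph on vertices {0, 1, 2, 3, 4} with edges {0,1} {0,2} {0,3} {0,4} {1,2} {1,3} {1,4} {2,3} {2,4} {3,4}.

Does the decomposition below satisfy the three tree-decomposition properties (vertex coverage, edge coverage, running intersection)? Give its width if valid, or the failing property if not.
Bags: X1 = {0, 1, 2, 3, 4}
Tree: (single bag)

Yes; width 4.

Checking the three conditions: (i) the bags cover all of {0, 1, 2, 3, 4}; (ii) for each edge, some bag contains both endpoints; (iii) the bags containing any fixed vertex form a subtree. All hold, so the decomposition is valid with width 5 − 1 = 4.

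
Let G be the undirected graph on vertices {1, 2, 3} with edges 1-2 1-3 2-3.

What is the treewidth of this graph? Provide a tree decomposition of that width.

With just one bag of size 3, the width is 3 − 1 = 2, so tw(G) ≤ 2. Conversely, {1, 2, 3} is a clique of size 3, and the vertices of any clique must share a bag in every tree decomposition; so some bag has ≥ 3 vertices and tw(G) ≥ 2. The upper and lower bounds meet at 2, so that is the treewidth.

Treewidth 2.
Bags: B1 = {1, 2, 3}
Tree: (single bag)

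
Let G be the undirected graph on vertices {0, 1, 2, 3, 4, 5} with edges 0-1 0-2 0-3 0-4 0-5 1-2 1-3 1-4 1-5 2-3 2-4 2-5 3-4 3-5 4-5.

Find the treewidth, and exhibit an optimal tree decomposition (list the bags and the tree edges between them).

A single bag containing all 6 vertices is trivially a valid decomposition of width 5. For the lower bound, the 6 vertices {0, 1, 2, 3, 4, 5} are pairwise adjacent, and any tree decomposition puts a clique entirely inside one bag — forcing width ≥ 5. Therefore the treewidth is 5.

Treewidth 5.
One such decomposition:
Bags: B1 = {0, 1, 2, 3, 4, 5}
Tree: (single bag)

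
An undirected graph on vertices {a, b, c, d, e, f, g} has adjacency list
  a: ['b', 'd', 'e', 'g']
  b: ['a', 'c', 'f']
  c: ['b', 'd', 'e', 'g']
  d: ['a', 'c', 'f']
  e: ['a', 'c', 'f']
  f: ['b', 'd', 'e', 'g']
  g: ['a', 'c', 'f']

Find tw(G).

A width-3 tree decomposition is:
Bags: B1 = {a, c, f, g}  B2 = {a, c, d, f}  B3 = {a, c, e, f}  B4 = {a, b, c, f}
Tree: B1–B2, B2–B3, B3–B4
Each bag holds 4 vertices, so the decomposition has width 3, which upper-bounds the treewidth. For the lower bound: the 4 vertex sets {f,g}, {a,d}, {c}, {e} are disjoint, each induces a connected subgraph, and every pair is joined by at least one edge of G. Contracting each set to a single vertex therefore yields K_{4} as a minor, and since treewidth is minor-monotone, tw(G) ≥ tw(K_{4}) = 3. The upper and lower bounds meet at 3, so that is the treewidth.

3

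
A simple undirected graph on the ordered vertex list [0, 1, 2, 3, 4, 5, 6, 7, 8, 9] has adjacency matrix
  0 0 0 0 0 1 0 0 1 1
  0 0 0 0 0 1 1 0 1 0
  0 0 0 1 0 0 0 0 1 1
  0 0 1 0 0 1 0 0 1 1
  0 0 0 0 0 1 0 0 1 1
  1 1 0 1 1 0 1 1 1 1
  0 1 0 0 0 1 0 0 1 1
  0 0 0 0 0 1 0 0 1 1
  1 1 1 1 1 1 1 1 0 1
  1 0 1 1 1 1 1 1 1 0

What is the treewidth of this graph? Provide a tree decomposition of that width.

Each bag holds 4 vertices, so the decomposition has width 3, which upper-bounds the treewidth. Conversely, {2, 3, 8, 9} is a clique of size 4, and the vertices of any clique must share a bag in every tree decomposition; so some bag has ≥ 4 vertices and tw(G) ≥ 3. Hence tw(G) = 3 exactly.

Treewidth 3.
One optimal decomposition is:
Bags: B1 = {2, 3, 8, 9}  B2 = {3, 5, 8, 9}  B3 = {5, 6, 8, 9}  B4 = {4, 5, 8, 9}  B5 = {1, 5, 6, 8}  B6 = {5, 7, 8, 9}  B7 = {0, 5, 8, 9}
Tree: B1–B2, B2–B3, B3–B4, B3–B5, B4–B6, B3–B7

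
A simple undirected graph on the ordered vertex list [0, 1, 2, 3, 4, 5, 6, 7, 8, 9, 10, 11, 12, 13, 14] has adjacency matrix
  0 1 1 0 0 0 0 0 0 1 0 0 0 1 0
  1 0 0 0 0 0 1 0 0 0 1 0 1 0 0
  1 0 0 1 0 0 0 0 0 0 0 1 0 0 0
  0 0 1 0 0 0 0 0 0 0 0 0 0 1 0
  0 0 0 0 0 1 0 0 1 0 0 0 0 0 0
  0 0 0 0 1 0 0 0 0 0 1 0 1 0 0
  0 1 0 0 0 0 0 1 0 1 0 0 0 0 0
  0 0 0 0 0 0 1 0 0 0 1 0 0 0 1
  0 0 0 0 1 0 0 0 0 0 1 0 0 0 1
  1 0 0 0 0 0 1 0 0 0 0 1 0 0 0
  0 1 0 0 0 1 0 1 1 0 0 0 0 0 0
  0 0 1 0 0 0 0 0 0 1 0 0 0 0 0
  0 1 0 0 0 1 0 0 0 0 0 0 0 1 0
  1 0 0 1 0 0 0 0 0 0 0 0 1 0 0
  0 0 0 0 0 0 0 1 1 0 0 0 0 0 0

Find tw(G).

3

A width-3 tree decomposition is:
Bags: B1 = {4, 7, 8, 14}  B2 = {4, 7, 8, 10}  B3 = {4, 5, 7, 10}  B4 = {5, 6, 7, 10}  B5 = {1, 5, 6, 10}  B6 = {1, 5, 6, 12}  B7 = {1, 6, 9, 12}  B8 = {0, 1, 9, 12}  B9 = {0, 9, 12, 13}  B10 = {0, 9, 11, 13}  B11 = {0, 2, 11, 13}  B12 = {2, 3, 11, 13}
Tree: B1–B2, B2–B3, B3–B4, B4–B5, B5–B6, B6–B7, B7–B8, B8–B9, B9–B10, B10–B11, B11–B12
Every bag has size at most 4, so the width is 4 − 1 = 3 and tw(G) ≤ 3. For the lower bound: the 4 vertex sets {4,8,14}, {7}, {10}, {1,5,6,12} are disjoint, each induces a connected subgraph, and every pair is joined by at least one edge of G. Contracting each set to a single vertex therefore yields K_{4} as a minor, and since treewidth is minor-monotone, tw(G) ≥ tw(K_{4}) = 3. The upper and lower bounds meet at 3, so that is the treewidth.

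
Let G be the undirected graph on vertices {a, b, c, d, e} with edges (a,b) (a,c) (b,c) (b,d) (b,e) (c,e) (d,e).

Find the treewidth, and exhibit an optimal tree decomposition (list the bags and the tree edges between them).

Treewidth 2.
One optimal decomposition is:
Bags: B1 = {a, b, c}  B2 = {b, c, e}  B3 = {b, d, e}
Tree: B1–B2, B2–B3

Every bag has size at most 3, so the width is 3 − 1 = 2 and tw(G) ≤ 2. For the lower bound, the 3 vertices {b, d, e} are pairwise adjacent, and any tree decomposition puts a clique entirely inside one bag — forcing width ≥ 2. Hence tw(G) = 2 exactly.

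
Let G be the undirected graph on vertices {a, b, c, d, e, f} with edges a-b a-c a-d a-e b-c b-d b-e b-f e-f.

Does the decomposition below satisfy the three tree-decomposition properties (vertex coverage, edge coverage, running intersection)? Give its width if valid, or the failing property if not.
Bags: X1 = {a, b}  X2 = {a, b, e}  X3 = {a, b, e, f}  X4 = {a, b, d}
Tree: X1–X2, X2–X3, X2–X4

No — vertex c appears in no bag.

A tree decomposition must satisfy three properties: every vertex lies in some bag; for every edge, both endpoints lie together in some bag; and for every vertex, the bags containing it form a connected subtree. Here vertex c appears in no bag, so the decomposition is invalid.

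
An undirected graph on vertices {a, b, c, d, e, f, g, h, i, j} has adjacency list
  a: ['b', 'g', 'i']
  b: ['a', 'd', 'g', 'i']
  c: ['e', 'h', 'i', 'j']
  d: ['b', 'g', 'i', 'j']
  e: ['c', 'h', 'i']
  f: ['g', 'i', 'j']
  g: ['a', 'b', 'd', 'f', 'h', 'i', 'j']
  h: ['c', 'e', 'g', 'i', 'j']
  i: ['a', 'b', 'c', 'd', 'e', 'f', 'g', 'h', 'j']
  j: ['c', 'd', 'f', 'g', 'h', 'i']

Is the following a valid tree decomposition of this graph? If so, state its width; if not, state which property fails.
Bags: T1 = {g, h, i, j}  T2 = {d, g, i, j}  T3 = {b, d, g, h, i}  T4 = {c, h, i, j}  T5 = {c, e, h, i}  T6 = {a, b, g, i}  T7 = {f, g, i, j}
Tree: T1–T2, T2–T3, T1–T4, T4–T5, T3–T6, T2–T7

No — bags containing vertex h are not connected in the tree.

A tree decomposition must satisfy three properties: every vertex lies in some bag; for every edge, both endpoints lie together in some bag; and for every vertex, the bags containing it form a connected subtree. Here bags containing vertex h are not connected in the tree, so the decomposition is invalid.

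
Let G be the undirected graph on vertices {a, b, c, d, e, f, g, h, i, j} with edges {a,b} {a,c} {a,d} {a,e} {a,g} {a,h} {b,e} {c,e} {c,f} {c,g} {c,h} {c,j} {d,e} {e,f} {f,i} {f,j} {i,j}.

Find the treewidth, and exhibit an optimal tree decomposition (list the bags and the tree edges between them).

Each bag holds 3 vertices, so the decomposition has width 2, which upper-bounds the treewidth. For the lower bound, the 3 vertices {a, d, e} are pairwise adjacent, and any tree decomposition puts a clique entirely inside one bag — forcing width ≥ 2. Combining the bounds, tw(G) = 2.

Treewidth 2.
One such decomposition:
Bags: B1 = {a, c, h}  B2 = {a, c, e}  B3 = {c, e, f}  B4 = {a, b, e}  B5 = {c, f, j}  B6 = {a, d, e}  B7 = {f, i, j}  B8 = {a, c, g}
Tree: B1–B2, B2–B3, B2–B4, B3–B5, B4–B6, B5–B7, B1–B8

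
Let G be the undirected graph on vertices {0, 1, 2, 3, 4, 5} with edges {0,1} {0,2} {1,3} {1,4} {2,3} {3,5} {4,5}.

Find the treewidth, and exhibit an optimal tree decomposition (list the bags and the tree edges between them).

Treewidth 2.
One such decomposition:
Bags: B1 = {0, 1, 2}  B2 = {1, 2, 3}  B3 = {1, 3, 4}  B4 = {3, 4, 5}
Tree: B1–B2, B2–B3, B3–B4

Each bag holds 3 vertices, so the decomposition has width 2, which upper-bounds the treewidth. Since 0–2–3–1–0 is a cycle in G, G is not acyclic. Forests are exactly the graphs of treewidth ≤ 1, so tw(G) ≥ 2. Combining the bounds, tw(G) = 2.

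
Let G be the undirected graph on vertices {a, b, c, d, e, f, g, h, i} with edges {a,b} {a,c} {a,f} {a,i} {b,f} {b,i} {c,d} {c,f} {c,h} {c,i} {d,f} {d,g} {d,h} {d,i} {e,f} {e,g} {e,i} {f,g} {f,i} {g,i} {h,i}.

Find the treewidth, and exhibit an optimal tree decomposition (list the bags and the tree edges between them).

Each bag holds 4 vertices, so the decomposition has width 3, which upper-bounds the treewidth. On the other hand G contains the 4-clique {c, d, h, i}. A clique must lie in a single bag of any decomposition, so no decomposition can have width below 3. Combining the bounds, tw(G) = 3.

Treewidth 3.
One such decomposition:
Bags: B1 = {c, d, f, i}  B2 = {d, f, g, i}  B3 = {c, d, h, i}  B4 = {e, f, g, i}  B5 = {a, c, f, i}  B6 = {a, b, f, i}
Tree: B1–B2, B1–B3, B2–B4, B1–B5, B5–B6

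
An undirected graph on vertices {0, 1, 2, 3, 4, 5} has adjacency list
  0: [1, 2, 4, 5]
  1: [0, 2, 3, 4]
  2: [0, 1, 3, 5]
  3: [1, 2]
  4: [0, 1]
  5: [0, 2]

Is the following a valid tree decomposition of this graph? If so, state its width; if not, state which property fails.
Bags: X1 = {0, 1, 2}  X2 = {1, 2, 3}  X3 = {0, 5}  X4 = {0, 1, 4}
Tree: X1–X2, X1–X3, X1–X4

A tree decomposition must satisfy three properties: every vertex lies in some bag; for every edge, both endpoints lie together in some bag; and for every vertex, the bags containing it form a connected subtree. Here edge (2,5) lies in no bag, so the decomposition is invalid.

No — edge (2,5) lies in no bag.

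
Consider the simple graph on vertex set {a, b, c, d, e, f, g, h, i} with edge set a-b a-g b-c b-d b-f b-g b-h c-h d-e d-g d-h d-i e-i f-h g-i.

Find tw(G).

2

A width-2 tree decomposition is:
Bags: B1 = {d, e, i}  B2 = {d, g, i}  B3 = {b, d, g}  B4 = {b, d, h}  B5 = {b, f, h}  B6 = {b, c, h}  B7 = {a, b, g}
Tree: B1–B2, B2–B3, B3–B4, B4–B5, B5–B6, B3–B7
Every bag has size at most 3, so the width is 3 − 1 = 2 and tw(G) ≤ 2. On the other hand G contains the 3-clique {d, e, i}. A clique must lie in a single bag of any decomposition, so no decomposition can have width below 2. Combining the bounds, tw(G) = 2.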